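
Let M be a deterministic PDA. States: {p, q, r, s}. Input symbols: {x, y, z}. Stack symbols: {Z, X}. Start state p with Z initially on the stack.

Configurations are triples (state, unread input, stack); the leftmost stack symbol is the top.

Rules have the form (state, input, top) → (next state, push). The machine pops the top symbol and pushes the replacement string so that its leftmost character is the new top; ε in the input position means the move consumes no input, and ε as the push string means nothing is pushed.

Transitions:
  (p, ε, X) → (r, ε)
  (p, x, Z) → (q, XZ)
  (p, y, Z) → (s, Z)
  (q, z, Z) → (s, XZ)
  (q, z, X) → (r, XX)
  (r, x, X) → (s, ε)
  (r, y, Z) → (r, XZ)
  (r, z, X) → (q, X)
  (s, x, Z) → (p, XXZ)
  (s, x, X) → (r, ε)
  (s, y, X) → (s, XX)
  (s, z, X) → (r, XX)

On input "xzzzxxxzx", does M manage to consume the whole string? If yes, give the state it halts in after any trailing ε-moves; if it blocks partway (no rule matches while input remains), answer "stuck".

(p, xzzzxxxzx, Z) ⊢ (q, zzzxxxzx, XZ) ⊢ (r, zzxxxzx, XXZ) ⊢ (q, zxxxzx, XXZ) ⊢ (r, xxxzx, XXXZ) ⊢ (s, xxzx, XXZ) ⊢ (r, xzx, XZ) ⊢ (s, zx, Z)
No transition for (s, z, top Z); M blocks with input zx remaining.

stuck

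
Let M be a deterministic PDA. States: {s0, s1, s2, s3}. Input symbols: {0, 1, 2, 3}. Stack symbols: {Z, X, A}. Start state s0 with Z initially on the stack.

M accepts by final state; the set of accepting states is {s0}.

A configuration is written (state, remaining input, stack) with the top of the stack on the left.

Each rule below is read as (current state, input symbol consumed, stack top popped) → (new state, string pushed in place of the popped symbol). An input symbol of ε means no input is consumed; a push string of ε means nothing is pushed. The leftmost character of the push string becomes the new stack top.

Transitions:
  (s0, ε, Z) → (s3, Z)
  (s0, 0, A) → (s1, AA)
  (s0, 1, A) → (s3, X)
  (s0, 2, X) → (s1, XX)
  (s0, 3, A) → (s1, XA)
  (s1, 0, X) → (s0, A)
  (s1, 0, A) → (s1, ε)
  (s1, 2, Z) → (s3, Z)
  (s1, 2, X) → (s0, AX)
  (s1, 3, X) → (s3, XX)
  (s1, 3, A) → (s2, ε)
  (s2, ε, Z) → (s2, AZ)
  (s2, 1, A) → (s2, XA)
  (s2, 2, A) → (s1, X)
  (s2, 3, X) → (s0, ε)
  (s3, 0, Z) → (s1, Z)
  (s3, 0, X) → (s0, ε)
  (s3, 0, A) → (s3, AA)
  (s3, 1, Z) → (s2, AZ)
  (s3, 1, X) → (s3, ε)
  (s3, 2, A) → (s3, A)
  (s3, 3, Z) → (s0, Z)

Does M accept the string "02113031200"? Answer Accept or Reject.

(s0, 02113031200, Z)
  ε-move, top Z: go to s3, push Z → (s3, 02113031200, Z)
  read 0, top Z: go to s1, push Z → (s1, 2113031200, Z)
  read 2, top Z: go to s3, push Z → (s3, 113031200, Z)
  read 1, top Z: go to s2, push AZ → (s2, 13031200, AZ)
  read 1, top A: go to s2, push XA → (s2, 3031200, XAZ)
  read 3, top X: go to s0, push ε → (s0, 031200, AZ)
  read 0, top A: go to s1, push AA → (s1, 31200, AAZ)
  read 3, top A: go to s2, push ε → (s2, 1200, AZ)
  read 1, top A: go to s2, push XA → (s2, 200, XAZ)
No transition applies at (s2, 200, XAZ); input not fully consumed.

Reject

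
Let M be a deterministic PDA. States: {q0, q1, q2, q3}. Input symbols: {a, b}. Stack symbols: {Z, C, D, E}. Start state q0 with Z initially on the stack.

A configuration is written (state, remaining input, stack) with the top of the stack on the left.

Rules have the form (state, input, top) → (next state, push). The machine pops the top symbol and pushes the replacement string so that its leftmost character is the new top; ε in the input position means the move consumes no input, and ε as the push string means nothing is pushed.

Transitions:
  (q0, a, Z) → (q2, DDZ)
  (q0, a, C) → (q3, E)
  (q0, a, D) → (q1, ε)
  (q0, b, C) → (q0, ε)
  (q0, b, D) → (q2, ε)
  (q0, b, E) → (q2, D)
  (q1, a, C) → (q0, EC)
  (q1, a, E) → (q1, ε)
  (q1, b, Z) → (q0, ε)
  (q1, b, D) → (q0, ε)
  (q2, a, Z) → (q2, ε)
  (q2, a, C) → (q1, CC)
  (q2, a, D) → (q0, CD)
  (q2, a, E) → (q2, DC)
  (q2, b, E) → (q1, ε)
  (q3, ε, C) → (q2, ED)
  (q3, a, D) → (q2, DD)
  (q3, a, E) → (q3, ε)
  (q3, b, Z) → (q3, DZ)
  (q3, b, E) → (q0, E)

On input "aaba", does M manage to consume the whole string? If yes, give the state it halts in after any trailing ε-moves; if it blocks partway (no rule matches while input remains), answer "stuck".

q1

(q0, aaba, Z)
  read a, top Z: go to q2, push DDZ → (q2, aba, DDZ)
  read a, top D: go to q0, push CD → (q0, ba, CDDZ)
  read b, top C: go to q0, push ε → (q0, a, DDZ)
  read a, top D: go to q1, push ε → (q1, ε, DZ)
All input consumed; M is in state q1.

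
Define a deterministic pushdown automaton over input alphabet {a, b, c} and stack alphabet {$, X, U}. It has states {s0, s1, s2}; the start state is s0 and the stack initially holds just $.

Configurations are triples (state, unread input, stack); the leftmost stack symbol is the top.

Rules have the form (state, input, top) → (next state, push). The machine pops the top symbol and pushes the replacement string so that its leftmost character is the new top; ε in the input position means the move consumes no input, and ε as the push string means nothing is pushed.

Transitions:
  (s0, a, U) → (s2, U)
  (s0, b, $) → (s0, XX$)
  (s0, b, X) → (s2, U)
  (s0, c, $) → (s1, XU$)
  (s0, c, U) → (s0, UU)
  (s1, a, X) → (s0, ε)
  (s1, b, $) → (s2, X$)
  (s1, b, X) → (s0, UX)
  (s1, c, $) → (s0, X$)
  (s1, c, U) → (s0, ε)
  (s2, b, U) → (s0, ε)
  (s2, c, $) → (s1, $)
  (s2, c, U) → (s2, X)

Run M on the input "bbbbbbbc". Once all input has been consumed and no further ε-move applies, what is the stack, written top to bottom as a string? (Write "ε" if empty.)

XX$

(s0, bbbbbbbc, $)
  read b, top $: go to s0, push XX$ → (s0, bbbbbbc, XX$)
  read b, top X: go to s2, push U → (s2, bbbbbc, UX$)
  read b, top U: go to s0, push ε → (s0, bbbbc, X$)
  read b, top X: go to s2, push U → (s2, bbbc, U$)
  read b, top U: go to s0, push ε → (s0, bbc, $)
  read b, top $: go to s0, push XX$ → (s0, bc, XX$)
  read b, top X: go to s2, push U → (s2, c, UX$)
  read c, top U: go to s2, push X → (s2, ε, XX$)
All input consumed in state s2 with stack XX$.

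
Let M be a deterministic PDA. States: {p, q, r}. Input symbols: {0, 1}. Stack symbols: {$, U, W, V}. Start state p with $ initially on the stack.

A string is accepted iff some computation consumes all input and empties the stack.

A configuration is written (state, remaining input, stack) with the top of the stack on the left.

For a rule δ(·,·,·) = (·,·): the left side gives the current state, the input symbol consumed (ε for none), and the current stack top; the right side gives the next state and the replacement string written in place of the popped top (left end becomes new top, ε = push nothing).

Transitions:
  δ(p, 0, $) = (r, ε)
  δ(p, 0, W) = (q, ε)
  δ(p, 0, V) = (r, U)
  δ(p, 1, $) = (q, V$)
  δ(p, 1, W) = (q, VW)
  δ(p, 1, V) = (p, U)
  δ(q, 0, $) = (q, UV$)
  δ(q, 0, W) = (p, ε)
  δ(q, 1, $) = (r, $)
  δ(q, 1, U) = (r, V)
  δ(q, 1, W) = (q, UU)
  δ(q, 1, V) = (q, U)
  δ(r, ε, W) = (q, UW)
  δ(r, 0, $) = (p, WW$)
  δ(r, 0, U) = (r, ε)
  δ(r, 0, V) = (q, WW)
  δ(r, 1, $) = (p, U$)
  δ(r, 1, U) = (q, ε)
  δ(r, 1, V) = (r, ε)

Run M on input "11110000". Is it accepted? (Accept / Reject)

(p, 11110000, $) ⊢ (q, 1110000, V$) ⊢ (q, 110000, U$) ⊢ (r, 10000, V$) ⊢ (r, 0000, $) ⊢ (p, 000, WW$) ⊢ (q, 00, W$) ⊢ (p, 0, $) ⊢ (r, ε, ε)
All input consumed and the stack is empty.

Accept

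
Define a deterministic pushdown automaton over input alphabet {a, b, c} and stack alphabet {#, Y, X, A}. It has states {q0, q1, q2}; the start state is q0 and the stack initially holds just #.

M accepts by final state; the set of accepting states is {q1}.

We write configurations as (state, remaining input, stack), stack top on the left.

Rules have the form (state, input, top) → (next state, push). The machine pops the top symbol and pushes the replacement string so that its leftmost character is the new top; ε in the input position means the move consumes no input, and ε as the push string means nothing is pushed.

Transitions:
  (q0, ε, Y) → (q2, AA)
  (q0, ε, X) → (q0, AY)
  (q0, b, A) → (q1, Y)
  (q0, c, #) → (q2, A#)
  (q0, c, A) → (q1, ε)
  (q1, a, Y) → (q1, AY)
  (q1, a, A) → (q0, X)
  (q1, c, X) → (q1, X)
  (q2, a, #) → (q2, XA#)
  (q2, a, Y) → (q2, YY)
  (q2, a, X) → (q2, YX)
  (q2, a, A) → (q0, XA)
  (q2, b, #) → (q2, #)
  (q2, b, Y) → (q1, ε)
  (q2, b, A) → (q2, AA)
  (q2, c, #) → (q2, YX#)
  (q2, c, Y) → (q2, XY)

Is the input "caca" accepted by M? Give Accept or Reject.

(q0, caca, #) ⊢ (q2, aca, A#) ⊢ (q0, ca, XA#) ⊢ (q0, ca, AYA#) ⊢ (q1, a, YA#) ⊢ (q1, ε, AYA#)
All input consumed; state q1 ∈ F.

Accept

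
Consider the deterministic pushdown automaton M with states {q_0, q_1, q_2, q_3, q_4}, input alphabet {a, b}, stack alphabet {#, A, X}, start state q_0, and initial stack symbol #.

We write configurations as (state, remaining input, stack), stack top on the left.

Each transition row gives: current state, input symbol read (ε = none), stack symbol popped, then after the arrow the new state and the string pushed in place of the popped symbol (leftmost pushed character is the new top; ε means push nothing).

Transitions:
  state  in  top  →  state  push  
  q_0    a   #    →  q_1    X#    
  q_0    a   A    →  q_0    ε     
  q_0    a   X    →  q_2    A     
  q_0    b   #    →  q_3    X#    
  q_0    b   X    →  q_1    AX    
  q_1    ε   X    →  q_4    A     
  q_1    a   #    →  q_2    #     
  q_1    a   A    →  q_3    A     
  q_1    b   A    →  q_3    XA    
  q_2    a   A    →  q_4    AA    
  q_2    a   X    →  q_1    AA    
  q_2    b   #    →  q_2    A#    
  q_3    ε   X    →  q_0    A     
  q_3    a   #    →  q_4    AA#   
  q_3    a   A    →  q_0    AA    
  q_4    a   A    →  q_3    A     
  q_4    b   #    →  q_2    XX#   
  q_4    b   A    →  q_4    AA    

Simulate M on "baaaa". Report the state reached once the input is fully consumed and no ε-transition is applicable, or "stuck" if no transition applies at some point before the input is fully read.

q_0

(q_0, baaaa, #)
  read b, top #: go to q_3, push X# → (q_3, aaaa, X#)
  ε-move, top X: go to q_0, push A → (q_0, aaaa, A#)
  read a, top A: go to q_0, push ε → (q_0, aaa, #)
  read a, top #: go to q_1, push X# → (q_1, aa, X#)
  ε-move, top X: go to q_4, push A → (q_4, aa, A#)
  read a, top A: go to q_3, push A → (q_3, a, A#)
  read a, top A: go to q_0, push AA → (q_0, ε, AA#)
All input consumed; M is in state q_0.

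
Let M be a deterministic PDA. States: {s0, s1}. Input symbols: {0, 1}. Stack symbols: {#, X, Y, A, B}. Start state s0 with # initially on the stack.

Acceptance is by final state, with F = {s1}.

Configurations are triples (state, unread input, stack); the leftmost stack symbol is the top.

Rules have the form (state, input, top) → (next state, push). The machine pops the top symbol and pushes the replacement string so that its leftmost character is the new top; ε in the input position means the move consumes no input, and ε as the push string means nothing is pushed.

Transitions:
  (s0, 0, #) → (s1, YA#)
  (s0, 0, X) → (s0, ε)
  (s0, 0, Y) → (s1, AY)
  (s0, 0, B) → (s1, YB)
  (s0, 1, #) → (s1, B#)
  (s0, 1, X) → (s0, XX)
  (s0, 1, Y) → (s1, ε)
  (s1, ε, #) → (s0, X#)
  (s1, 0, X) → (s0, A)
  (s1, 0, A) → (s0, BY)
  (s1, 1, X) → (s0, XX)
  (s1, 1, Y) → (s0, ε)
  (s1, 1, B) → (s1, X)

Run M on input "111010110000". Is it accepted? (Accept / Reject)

(s0, 111010110000, #) ⊢ (s1, 11010110000, B#) ⊢ (s1, 1010110000, X#) ⊢ (s0, 010110000, XX#) ⊢ (s0, 10110000, X#) ⊢ (s0, 0110000, XX#) ⊢ (s0, 110000, X#) ⊢ (s0, 10000, XX#) ⊢ (s0, 0000, XXX#) ⊢ (s0, 000, XX#) ⊢ (s0, 00, X#) ⊢ (s0, 0, #) ⊢ (s1, ε, YA#)
All input consumed; state s1 ∈ F.

Accept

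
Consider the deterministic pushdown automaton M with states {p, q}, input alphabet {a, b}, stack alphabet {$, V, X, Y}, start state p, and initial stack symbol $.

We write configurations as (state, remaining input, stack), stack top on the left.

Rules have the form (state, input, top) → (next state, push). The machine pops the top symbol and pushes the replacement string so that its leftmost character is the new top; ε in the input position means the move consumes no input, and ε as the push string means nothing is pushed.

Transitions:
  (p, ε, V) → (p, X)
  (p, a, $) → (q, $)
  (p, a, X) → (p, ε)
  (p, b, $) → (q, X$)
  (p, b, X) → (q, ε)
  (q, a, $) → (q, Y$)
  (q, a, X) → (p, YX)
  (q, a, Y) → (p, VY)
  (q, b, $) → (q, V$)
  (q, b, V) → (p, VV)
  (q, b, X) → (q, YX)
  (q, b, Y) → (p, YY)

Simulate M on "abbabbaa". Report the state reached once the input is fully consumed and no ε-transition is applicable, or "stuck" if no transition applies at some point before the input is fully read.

(p, abbabbaa, $)
  read a, top $: go to q, push $ → (q, bbabbaa, $)
  read b, top $: go to q, push V$ → (q, babbaa, V$)
  read b, top V: go to p, push VV → (p, abbaa, VV$)
  ε-move, top V: go to p, push X → (p, abbaa, XV$)
  read a, top X: go to p, push ε → (p, bbaa, V$)
  ε-move, top V: go to p, push X → (p, bbaa, X$)
  read b, top X: go to q, push ε → (q, baa, $)
  read b, top $: go to q, push V$ → (q, aa, V$)
No transition for (q, a, top V); M blocks with input aa remaining.

stuck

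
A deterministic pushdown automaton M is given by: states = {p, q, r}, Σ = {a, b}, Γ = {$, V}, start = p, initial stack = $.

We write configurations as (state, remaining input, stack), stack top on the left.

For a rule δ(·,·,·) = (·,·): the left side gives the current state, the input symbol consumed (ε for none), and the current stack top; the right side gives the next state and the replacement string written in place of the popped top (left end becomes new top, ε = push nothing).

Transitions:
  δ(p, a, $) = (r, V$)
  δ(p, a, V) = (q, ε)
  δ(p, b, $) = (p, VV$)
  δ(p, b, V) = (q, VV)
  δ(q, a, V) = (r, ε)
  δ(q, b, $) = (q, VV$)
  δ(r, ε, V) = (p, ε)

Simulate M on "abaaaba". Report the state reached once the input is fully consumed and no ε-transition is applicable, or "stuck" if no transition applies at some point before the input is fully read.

(p, abaaaba, $)
  read a, top $: go to r, push V$ → (r, baaaba, V$)
  ε-move, top V: go to p, push ε → (p, baaaba, $)
  read b, top $: go to p, push VV$ → (p, aaaba, VV$)
  read a, top V: go to q, push ε → (q, aaba, V$)
  read a, top V: go to r, push ε → (r, aba, $)
No transition for (r, a, top $); M blocks with input aba remaining.

stuck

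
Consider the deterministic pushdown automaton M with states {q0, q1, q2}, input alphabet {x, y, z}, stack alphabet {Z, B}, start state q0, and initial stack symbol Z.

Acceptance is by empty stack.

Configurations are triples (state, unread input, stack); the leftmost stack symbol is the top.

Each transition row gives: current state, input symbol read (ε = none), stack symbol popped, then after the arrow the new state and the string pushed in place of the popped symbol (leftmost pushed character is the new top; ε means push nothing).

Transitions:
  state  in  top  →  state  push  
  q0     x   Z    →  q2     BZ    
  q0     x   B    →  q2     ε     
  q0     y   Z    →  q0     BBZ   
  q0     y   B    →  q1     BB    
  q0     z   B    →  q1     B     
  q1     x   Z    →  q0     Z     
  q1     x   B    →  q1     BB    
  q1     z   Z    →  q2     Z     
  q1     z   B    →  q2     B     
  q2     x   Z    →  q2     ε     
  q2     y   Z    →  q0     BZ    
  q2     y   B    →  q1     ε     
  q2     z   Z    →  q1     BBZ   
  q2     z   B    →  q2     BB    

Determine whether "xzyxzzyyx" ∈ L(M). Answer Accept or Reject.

(q0, xzyxzzyyx, Z) ⊢ (q2, zyxzzyyx, BZ) ⊢ (q2, yxzzyyx, BBZ) ⊢ (q1, xzzyyx, BZ) ⊢ (q1, zzyyx, BBZ) ⊢ (q2, zyyx, BBZ) ⊢ (q2, yyx, BBBZ) ⊢ (q1, yx, BBZ)
No transition applies at (q1, yx, BBZ); input not fully consumed.

Reject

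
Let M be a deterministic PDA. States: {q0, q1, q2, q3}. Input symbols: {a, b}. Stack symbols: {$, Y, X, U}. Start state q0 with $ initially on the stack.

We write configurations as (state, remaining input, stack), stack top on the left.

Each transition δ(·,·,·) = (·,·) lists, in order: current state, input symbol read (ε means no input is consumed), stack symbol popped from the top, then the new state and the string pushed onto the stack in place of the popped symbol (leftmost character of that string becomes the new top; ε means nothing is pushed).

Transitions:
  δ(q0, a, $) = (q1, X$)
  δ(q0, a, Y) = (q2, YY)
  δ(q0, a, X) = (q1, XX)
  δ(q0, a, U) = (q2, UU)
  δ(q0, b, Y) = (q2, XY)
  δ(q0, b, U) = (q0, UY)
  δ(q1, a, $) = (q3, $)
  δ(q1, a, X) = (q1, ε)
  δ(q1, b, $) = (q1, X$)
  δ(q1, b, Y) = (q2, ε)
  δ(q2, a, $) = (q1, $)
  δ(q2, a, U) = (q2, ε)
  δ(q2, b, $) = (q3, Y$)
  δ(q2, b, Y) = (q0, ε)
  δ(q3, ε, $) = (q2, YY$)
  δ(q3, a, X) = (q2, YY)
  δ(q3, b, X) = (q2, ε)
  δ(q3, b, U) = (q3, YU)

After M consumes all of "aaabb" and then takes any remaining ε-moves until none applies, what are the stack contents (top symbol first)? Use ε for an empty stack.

(q0, aaabb, $)
  read a, top $: go to q1, push X$ → (q1, aabb, X$)
  read a, top X: go to q1, push ε → (q1, abb, $)
  read a, top $: go to q3, push $ → (q3, bb, $)
  ε-move, top $: go to q2, push YY$ → (q2, bb, YY$)
  read b, top Y: go to q0, push ε → (q0, b, Y$)
  read b, top Y: go to q2, push XY → (q2, ε, XY$)
All input consumed in state q2 with stack XY$.

XY$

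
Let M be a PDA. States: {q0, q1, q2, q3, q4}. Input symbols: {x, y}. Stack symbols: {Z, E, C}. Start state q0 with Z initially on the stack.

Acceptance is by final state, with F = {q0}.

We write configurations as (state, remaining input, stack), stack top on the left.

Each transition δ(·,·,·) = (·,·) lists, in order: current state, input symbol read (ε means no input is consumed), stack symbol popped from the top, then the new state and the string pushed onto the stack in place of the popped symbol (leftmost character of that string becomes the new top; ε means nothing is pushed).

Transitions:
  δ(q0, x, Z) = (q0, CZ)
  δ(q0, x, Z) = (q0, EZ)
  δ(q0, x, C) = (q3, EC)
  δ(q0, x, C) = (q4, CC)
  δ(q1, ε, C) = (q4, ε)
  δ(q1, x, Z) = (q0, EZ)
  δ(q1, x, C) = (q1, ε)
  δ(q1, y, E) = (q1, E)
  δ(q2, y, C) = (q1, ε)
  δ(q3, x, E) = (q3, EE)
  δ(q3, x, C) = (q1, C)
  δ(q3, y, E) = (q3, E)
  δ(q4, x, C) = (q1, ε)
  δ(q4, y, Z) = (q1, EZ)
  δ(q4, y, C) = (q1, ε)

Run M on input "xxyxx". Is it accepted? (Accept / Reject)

Accept

One accepting computation: (q0, xxyxx, Z) ⊢ (q0, xyxx, CZ) ⊢ (q4, yxx, CCZ) ⊢ (q1, xx, CZ) ⊢ (q1, x, Z) ⊢ (q0, ε, EZ)
All input consumed and state q0 ∈ F.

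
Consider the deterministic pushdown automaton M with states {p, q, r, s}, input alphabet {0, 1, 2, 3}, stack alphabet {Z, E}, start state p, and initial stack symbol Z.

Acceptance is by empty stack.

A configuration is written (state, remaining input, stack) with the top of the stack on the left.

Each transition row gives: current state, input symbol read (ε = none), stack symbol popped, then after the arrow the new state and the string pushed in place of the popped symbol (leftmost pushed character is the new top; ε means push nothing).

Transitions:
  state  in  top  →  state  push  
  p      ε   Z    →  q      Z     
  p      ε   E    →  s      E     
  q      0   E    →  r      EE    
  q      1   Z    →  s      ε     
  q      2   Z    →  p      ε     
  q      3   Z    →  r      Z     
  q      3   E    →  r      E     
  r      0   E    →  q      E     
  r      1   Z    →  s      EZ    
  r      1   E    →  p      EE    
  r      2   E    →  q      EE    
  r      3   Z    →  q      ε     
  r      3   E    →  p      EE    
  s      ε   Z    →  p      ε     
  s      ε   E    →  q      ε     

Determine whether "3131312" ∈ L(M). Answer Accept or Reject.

(p, 3131312, Z) ⊢ (q, 3131312, Z) ⊢ (r, 131312, Z) ⊢ (s, 31312, EZ) ⊢ (q, 31312, Z) ⊢ (r, 1312, Z) ⊢ (s, 312, EZ) ⊢ (q, 312, Z) ⊢ (r, 12, Z) ⊢ (s, 2, EZ) ⊢ (q, 2, Z) ⊢ (p, ε, ε)
All input consumed and the stack is empty.

Accept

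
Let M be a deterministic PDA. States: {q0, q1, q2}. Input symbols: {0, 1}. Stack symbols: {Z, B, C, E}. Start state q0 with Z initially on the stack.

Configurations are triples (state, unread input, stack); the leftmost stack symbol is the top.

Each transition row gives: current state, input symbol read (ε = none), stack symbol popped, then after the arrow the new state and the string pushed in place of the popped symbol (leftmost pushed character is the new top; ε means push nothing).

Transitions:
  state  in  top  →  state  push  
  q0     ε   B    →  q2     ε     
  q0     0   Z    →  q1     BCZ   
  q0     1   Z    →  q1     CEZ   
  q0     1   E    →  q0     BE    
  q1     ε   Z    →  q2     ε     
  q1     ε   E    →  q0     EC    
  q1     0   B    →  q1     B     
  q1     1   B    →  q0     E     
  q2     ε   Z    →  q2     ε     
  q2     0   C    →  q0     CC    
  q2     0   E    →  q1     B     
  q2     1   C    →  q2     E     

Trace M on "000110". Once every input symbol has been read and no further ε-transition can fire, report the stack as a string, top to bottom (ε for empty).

(q0, 000110, Z)
  read 0, top Z: go to q1, push BCZ → (q1, 00110, BCZ)
  read 0, top B: go to q1, push B → (q1, 0110, BCZ)
  read 0, top B: go to q1, push B → (q1, 110, BCZ)
  read 1, top B: go to q0, push E → (q0, 10, ECZ)
  read 1, top E: go to q0, push BE → (q0, 0, BECZ)
  ε-move, top B: go to q2, push ε → (q2, 0, ECZ)
  read 0, top E: go to q1, push B → (q1, ε, BCZ)
All input consumed in state q1 with stack BCZ.

BCZ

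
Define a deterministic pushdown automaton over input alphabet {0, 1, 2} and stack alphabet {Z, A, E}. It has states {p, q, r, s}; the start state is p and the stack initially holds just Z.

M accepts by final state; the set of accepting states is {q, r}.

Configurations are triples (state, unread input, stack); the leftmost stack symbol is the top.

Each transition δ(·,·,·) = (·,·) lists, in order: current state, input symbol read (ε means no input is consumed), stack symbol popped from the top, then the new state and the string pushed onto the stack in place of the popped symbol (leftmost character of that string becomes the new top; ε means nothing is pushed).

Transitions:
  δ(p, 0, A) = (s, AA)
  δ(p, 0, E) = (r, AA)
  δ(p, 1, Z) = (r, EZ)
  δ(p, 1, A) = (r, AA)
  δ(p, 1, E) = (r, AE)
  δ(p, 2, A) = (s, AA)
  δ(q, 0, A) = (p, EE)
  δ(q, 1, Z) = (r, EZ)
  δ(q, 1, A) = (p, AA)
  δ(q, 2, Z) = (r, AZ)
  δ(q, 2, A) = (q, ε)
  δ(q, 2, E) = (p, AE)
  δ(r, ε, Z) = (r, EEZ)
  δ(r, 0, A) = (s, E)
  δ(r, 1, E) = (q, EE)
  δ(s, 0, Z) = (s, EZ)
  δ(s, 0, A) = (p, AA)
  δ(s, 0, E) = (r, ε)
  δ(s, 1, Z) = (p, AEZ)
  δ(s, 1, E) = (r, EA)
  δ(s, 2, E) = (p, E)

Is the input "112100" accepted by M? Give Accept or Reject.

Accept

(p, 112100, Z)
  read 1, top Z: go to r, push EZ → (r, 12100, EZ)
  read 1, top E: go to q, push EE → (q, 2100, EEZ)
  read 2, top E: go to p, push AE → (p, 100, AEEZ)
  read 1, top A: go to r, push AA → (r, 00, AAEEZ)
  read 0, top A: go to s, push E → (s, 0, EAEEZ)
  read 0, top E: go to r, push ε → (r, ε, AEEZ)
All input consumed; state r ∈ F.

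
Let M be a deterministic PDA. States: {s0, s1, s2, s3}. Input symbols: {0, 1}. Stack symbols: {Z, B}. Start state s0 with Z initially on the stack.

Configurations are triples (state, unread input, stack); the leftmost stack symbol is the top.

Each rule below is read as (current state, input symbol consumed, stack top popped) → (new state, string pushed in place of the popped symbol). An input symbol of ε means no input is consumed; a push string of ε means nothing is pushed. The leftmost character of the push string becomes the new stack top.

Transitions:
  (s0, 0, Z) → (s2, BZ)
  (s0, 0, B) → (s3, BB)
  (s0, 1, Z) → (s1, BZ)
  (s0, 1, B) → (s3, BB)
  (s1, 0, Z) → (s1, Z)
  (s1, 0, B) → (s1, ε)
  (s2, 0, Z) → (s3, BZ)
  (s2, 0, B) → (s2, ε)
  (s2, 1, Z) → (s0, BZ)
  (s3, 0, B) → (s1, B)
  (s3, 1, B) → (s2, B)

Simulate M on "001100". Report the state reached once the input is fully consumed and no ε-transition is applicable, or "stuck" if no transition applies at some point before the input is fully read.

(s0, 001100, Z)
  read 0, top Z: go to s2, push BZ → (s2, 01100, BZ)
  read 0, top B: go to s2, push ε → (s2, 1100, Z)
  read 1, top Z: go to s0, push BZ → (s0, 100, BZ)
  read 1, top B: go to s3, push BB → (s3, 00, BBZ)
  read 0, top B: go to s1, push B → (s1, 0, BBZ)
  read 0, top B: go to s1, push ε → (s1, ε, BZ)
All input consumed; M is in state s1.

s1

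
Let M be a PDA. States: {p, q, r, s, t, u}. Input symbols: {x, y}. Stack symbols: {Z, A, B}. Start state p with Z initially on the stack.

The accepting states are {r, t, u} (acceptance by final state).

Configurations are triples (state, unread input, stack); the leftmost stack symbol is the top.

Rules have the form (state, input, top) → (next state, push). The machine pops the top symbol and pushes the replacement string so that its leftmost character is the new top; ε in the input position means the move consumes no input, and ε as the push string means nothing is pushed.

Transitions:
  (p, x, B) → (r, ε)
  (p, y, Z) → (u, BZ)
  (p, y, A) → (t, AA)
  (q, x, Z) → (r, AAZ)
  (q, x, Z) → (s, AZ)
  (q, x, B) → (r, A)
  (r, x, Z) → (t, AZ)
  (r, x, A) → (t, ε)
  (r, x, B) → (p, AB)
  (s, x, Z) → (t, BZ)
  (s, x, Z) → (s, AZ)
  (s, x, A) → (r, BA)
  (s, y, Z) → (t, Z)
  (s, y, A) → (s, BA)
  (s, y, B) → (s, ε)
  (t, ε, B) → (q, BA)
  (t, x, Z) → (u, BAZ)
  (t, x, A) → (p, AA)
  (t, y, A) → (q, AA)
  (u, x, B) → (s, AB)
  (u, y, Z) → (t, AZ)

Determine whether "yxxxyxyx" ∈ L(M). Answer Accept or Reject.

No computation consumes all input and reaches a final state.

Reject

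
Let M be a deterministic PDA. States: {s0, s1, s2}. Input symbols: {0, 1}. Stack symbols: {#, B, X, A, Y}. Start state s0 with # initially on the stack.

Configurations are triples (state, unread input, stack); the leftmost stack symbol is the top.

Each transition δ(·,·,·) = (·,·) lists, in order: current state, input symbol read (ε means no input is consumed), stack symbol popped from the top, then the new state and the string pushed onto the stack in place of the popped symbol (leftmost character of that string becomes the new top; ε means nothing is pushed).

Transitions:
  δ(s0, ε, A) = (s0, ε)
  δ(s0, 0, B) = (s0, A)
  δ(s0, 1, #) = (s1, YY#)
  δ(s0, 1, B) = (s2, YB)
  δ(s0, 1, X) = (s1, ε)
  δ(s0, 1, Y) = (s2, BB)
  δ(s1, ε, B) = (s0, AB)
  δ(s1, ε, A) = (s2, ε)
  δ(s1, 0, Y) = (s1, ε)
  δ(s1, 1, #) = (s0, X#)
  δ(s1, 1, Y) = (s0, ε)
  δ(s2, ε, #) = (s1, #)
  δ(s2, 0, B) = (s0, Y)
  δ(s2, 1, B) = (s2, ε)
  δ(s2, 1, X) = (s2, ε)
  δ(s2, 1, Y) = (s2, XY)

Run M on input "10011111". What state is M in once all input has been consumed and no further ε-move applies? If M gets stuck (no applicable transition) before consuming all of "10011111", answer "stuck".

(s0, 10011111, #) ⊢ (s1, 0011111, YY#) ⊢ (s1, 011111, Y#) ⊢ (s1, 11111, #) ⊢ (s0, 1111, X#) ⊢ (s1, 111, #) ⊢ (s0, 11, X#) ⊢ (s1, 1, #) ⊢ (s0, ε, X#)
All input consumed; M is in state s0.

s0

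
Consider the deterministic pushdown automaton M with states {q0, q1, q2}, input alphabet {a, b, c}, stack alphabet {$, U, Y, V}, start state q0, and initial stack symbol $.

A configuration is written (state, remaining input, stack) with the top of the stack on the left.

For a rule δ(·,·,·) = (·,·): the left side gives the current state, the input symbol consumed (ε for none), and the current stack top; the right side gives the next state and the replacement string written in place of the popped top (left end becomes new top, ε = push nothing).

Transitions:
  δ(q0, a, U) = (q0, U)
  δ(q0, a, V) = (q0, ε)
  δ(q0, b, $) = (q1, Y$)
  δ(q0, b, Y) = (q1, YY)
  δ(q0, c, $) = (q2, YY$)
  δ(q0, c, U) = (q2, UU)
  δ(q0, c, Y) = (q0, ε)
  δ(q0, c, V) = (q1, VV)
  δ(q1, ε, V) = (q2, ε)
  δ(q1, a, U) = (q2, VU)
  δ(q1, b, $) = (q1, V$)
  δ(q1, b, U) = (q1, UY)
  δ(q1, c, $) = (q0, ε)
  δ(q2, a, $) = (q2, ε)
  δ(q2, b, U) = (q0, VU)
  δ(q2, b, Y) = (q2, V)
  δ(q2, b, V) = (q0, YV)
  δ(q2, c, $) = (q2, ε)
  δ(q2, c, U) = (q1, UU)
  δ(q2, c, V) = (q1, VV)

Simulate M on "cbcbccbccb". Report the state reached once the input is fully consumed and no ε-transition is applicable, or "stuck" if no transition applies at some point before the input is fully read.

q0

(q0, cbcbccbccb, $)
  read c, top $: go to q2, push YY$ → (q2, bcbccbccb, YY$)
  read b, top Y: go to q2, push V → (q2, cbccbccb, VY$)
  read c, top V: go to q1, push VV → (q1, bccbccb, VVY$)
  ε-move, top V: go to q2, push ε → (q2, bccbccb, VY$)
  read b, top V: go to q0, push YV → (q0, ccbccb, YVY$)
  read c, top Y: go to q0, push ε → (q0, cbccb, VY$)
  read c, top V: go to q1, push VV → (q1, bccb, VVY$)
  ε-move, top V: go to q2, push ε → (q2, bccb, VY$)
  read b, top V: go to q0, push YV → (q0, ccb, YVY$)
  read c, top Y: go to q0, push ε → (q0, cb, VY$)
  read c, top V: go to q1, push VV → (q1, b, VVY$)
  ε-move, top V: go to q2, push ε → (q2, b, VY$)
  read b, top V: go to q0, push YV → (q0, ε, YVY$)
All input consumed; M is in state q0.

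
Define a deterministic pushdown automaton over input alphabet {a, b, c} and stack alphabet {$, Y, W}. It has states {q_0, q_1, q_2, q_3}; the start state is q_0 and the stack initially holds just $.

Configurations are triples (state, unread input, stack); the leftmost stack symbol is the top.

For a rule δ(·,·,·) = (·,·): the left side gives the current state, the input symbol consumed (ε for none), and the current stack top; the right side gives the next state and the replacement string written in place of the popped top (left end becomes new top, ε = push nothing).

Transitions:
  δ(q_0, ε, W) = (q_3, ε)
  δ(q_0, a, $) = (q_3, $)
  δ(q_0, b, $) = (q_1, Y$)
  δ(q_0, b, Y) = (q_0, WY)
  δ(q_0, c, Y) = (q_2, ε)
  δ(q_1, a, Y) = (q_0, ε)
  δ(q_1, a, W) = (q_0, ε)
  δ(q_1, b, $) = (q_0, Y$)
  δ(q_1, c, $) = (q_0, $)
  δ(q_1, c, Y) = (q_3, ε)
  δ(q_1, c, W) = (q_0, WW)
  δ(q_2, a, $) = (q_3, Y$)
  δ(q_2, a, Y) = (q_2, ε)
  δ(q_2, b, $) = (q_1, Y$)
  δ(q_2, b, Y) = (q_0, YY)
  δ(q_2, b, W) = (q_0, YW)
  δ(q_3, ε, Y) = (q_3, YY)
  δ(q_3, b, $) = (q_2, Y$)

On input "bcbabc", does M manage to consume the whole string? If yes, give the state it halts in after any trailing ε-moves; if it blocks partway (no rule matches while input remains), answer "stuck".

q_3

(q_0, bcbabc, $)
  read b, top $: go to q_1, push Y$ → (q_1, cbabc, Y$)
  read c, top Y: go to q_3, push ε → (q_3, babc, $)
  read b, top $: go to q_2, push Y$ → (q_2, abc, Y$)
  read a, top Y: go to q_2, push ε → (q_2, bc, $)
  read b, top $: go to q_1, push Y$ → (q_1, c, Y$)
  read c, top Y: go to q_3, push ε → (q_3, ε, $)
All input consumed; M is in state q_3.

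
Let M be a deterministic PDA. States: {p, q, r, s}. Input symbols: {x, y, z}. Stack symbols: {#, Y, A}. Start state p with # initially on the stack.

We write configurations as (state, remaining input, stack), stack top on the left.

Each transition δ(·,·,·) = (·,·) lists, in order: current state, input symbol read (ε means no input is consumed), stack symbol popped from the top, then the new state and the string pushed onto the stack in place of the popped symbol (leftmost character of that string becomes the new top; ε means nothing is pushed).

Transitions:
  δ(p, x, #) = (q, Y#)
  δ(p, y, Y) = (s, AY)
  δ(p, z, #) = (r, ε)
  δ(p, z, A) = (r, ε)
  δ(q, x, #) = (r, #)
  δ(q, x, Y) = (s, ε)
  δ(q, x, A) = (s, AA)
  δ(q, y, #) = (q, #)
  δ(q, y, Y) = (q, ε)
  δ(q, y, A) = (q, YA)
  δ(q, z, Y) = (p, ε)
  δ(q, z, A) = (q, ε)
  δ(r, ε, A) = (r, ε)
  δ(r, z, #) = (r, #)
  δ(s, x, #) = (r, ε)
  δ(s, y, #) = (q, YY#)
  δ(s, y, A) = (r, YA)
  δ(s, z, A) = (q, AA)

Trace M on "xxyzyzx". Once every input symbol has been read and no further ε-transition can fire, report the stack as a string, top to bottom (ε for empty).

(p, xxyzyzx, #)
  read x, top #: go to q, push Y# → (q, xyzyzx, Y#)
  read x, top Y: go to s, push ε → (s, yzyzx, #)
  read y, top #: go to q, push YY# → (q, zyzx, YY#)
  read z, top Y: go to p, push ε → (p, yzx, Y#)
  read y, top Y: go to s, push AY → (s, zx, AY#)
  read z, top A: go to q, push AA → (q, x, AAY#)
  read x, top A: go to s, push AA → (s, ε, AAAY#)
All input consumed in state s with stack AAAY#.

AAAY#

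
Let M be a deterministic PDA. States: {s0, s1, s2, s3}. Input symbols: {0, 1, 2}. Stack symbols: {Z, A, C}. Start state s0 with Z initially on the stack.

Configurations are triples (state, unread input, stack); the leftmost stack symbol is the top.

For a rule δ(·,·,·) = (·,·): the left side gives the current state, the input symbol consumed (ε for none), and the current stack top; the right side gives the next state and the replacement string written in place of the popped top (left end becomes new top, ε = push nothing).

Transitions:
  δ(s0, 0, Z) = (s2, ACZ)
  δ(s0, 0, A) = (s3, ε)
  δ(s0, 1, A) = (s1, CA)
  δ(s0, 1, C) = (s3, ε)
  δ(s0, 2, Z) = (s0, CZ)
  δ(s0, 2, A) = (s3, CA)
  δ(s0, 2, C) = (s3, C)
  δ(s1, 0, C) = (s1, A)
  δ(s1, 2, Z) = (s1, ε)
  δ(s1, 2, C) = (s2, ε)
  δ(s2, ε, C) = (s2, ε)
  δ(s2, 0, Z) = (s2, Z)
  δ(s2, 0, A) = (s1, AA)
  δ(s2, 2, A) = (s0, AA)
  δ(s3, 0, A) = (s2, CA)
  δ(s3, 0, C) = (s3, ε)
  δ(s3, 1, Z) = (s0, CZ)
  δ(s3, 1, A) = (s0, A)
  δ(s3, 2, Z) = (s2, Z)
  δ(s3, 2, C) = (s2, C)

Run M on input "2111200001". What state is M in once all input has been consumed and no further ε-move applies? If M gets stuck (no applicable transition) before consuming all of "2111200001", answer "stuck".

stuck

(s0, 2111200001, Z)
  read 2, top Z: go to s0, push CZ → (s0, 111200001, CZ)
  read 1, top C: go to s3, push ε → (s3, 11200001, Z)
  read 1, top Z: go to s0, push CZ → (s0, 1200001, CZ)
  read 1, top C: go to s3, push ε → (s3, 200001, Z)
  read 2, top Z: go to s2, push Z → (s2, 00001, Z)
  read 0, top Z: go to s2, push Z → (s2, 0001, Z)
  read 0, top Z: go to s2, push Z → (s2, 001, Z)
  read 0, top Z: go to s2, push Z → (s2, 01, Z)
  read 0, top Z: go to s2, push Z → (s2, 1, Z)
No transition for (s2, 1, top Z); M blocks with input 1 remaining.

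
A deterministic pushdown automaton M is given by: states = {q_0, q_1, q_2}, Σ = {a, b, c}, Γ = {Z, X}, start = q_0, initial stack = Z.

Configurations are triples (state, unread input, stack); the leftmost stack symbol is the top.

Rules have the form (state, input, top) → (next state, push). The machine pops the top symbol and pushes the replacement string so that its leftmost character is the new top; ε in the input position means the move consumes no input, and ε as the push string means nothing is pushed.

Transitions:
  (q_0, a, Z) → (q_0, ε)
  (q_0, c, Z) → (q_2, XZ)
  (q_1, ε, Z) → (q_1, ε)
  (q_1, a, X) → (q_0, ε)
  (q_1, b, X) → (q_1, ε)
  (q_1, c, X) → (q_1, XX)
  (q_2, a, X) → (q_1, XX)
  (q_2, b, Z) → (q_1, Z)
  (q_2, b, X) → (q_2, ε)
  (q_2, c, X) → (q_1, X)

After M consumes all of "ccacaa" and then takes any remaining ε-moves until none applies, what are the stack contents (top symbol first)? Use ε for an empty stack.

(q_0, ccacaa, Z) ⊢ (q_2, cacaa, XZ) ⊢ (q_1, acaa, XZ) ⊢ (q_0, caa, Z) ⊢ (q_2, aa, XZ) ⊢ (q_1, a, XXZ) ⊢ (q_0, ε, XZ)
All input consumed in state q_0 with stack XZ.

XZ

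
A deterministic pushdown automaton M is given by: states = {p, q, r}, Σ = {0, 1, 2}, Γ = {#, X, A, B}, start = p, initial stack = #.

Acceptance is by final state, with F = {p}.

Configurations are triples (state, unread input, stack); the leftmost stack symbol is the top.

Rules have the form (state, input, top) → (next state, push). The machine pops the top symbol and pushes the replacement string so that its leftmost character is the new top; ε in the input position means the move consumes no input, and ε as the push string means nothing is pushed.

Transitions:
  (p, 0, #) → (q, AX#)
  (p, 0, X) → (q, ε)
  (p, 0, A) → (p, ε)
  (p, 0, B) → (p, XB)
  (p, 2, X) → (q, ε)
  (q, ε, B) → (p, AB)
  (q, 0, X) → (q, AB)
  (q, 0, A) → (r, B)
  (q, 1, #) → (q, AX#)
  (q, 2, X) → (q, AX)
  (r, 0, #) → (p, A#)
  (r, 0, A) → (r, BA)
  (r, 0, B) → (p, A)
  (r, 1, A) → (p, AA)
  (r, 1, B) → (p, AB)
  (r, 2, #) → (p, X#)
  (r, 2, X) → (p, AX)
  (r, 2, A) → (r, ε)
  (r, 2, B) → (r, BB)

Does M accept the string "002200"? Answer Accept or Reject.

Accept

(p, 002200, #)
  read 0, top #: go to q, push AX# → (q, 02200, AX#)
  read 0, top A: go to r, push B → (r, 2200, BX#)
  read 2, top B: go to r, push BB → (r, 200, BBX#)
  read 2, top B: go to r, push BB → (r, 00, BBBX#)
  read 0, top B: go to p, push A → (p, 0, ABBX#)
  read 0, top A: go to p, push ε → (p, ε, BBX#)
All input consumed; state p ∈ F.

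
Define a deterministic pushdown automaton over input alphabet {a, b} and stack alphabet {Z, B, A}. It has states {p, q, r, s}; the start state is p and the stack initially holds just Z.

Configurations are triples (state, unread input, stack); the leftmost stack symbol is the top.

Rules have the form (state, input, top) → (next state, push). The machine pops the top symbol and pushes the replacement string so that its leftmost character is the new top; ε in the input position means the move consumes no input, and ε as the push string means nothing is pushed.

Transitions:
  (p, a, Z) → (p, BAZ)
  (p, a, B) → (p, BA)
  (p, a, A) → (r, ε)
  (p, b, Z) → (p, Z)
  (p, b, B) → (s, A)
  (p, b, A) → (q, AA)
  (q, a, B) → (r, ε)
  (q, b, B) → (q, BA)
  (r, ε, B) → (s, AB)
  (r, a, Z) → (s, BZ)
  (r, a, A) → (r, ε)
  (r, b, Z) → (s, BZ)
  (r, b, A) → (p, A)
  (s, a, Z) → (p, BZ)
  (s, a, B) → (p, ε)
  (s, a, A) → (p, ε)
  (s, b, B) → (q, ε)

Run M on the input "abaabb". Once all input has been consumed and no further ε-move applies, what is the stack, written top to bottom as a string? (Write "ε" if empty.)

(p, abaabb, Z) ⊢ (p, baabb, BAZ) ⊢ (s, aabb, AAZ) ⊢ (p, abb, AZ) ⊢ (r, bb, Z) ⊢ (s, b, BZ) ⊢ (q, ε, Z)
All input consumed in state q with stack Z.

Z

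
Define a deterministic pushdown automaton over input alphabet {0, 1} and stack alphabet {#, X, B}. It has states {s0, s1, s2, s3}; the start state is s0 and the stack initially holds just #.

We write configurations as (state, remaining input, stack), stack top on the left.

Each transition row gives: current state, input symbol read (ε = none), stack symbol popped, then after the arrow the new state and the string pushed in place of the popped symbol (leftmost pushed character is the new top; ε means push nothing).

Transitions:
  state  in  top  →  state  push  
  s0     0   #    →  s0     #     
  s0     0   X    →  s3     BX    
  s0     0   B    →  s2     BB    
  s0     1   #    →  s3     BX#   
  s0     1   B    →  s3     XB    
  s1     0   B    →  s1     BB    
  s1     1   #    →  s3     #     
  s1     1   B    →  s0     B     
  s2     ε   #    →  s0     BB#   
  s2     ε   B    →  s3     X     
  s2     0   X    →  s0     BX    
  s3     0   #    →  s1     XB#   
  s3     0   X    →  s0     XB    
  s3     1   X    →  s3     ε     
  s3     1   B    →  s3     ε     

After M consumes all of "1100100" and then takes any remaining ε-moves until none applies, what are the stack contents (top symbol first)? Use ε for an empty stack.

BXBB#

(s0, 1100100, #) ⊢ (s3, 100100, BX#) ⊢ (s3, 00100, X#) ⊢ (s0, 0100, XB#) ⊢ (s3, 100, BXB#) ⊢ (s3, 00, XB#) ⊢ (s0, 0, XBB#) ⊢ (s3, ε, BXBB#)
All input consumed in state s3 with stack BXBB#.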